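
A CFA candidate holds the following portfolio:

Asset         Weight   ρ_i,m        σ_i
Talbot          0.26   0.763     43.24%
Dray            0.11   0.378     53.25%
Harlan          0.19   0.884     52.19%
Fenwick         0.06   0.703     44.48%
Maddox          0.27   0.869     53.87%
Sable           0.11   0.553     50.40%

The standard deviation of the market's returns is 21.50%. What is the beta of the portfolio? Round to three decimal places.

1.727

β_Talbot = 0.763 × 43.24% / 21.50% = 1.5345
β_Dray = 0.378 × 53.25% / 21.50% = 0.9362
β_Harlan = 0.884 × 52.19% / 21.50% = 2.1459
β_Fenwick = 0.703 × 44.48% / 21.50% = 1.4544
β_Maddox = 0.869 × 53.87% / 21.50% = 2.1774
β_Sable = 0.553 × 50.40% / 21.50% = 1.2963
β_P = Σ w_i β_i = 0.26×1.5345 + 0.11×0.9362 + 0.19×2.1459 + 0.06×1.4544 + 0.27×2.1774 + 0.11×1.2963 = 1.7274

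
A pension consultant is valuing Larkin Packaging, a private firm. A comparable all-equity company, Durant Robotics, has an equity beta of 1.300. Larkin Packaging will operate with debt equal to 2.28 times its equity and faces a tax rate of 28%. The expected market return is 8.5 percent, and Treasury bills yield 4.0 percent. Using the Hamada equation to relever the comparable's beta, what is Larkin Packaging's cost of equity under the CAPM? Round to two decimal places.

β_L = β_U × [1 + (1 − t)(D/E)] = 1.300 × [1 + (1 − 0.28) × 2.28]
    = 1.300 × [1 + 0.72 × 2.28] = 1.300 × 2.6416 = 3.4341
MRP = 8.5% − 4.0% = 4.50%
E(R) = R_f + β_L × MRP = 4.0% + 3.4341 × 4.5% = 19.45%

19.45%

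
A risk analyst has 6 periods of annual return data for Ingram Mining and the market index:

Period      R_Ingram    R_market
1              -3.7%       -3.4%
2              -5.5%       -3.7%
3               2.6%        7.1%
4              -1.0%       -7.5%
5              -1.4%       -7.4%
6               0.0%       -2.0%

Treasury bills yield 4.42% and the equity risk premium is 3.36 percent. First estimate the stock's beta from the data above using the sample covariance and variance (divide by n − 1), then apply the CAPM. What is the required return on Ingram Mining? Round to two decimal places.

5.45%

Mean R_i = (-3.7 − 5.5 + 2.6 − 1.0 − 1.4 + 0.0) / 6 = -1.5000%
Mean R_m = (-3.4 − 3.7 + 7.1 − 7.5 − 7.4 − 2.0) / 6 = -2.8167%
Σ(R_i − R̄_i)(R_m − R̄_m) = 43.9000  ⇒  Cov = 43.9000 / 5 = 8.7800
Σ(R_m − R̄_m)² = 143.0683  ⇒  Var(R_m) = 143.0683 / 5 = 28.6137
β = Cov / Var(R_m) = 8.7800 / 28.6137 = 0.3068
E(R) = R_f + β × MRP = 4.42% + 0.3068 × 3.36% = 5.45%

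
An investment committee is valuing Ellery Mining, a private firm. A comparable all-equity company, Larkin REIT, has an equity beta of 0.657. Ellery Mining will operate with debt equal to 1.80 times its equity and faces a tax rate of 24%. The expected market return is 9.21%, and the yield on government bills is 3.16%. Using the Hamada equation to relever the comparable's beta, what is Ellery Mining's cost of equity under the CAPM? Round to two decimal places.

β_L = β_U × [1 + (1 − t)(D/E)] = 0.657 × [1 + (1 − 0.24) × 1.80]
    = 0.657 × [1 + 0.76 × 1.80] = 0.657 × 2.3680 = 1.5558
MRP = 9.21% − 3.16% = 6.05%
E(R) = R_f + β_L × MRP = 3.16% + 1.5558 × 6.05% = 12.57%

12.57%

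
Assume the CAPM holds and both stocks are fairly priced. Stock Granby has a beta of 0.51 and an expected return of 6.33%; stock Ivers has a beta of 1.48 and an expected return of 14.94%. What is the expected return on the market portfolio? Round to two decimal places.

Both satisfy E(R) = R_f + β·MRP, so the slope of the SML is
MRP = (14.94% − 6.33%) / (1.48 − 0.51) = 8.61% / 0.97 = 8.8763%
R_f = E(R_Granby) − β_Granby·MRP = 6.33% − 0.51 × 8.8763% = 1.8031%
E(R_m) = R_f + MRP = 1.8031% + 8.8763% = 10.68%

10.68%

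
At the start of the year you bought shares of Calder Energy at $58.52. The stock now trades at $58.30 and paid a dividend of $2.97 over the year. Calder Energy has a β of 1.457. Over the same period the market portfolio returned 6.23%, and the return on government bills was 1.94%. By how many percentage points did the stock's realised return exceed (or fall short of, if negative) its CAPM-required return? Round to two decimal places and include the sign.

-3.49%

Realised HPR = (P1 + D1 − P0) / P0 = (58.30 + 2.97 − 58.52) / 58.52 = 2.75 / 58.52 = 4.6992%
MRP = 6.23% − 1.94% = 4.29%
CAPM required = R_f + β·MRP = 1.94% + 1.457 × 4.29% = 8.19053%
α = realised − required = 4.6992% − 8.19053% = -3.49%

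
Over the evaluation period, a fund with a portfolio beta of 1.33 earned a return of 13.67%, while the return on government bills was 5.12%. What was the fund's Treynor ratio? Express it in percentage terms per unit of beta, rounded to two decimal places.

6.43%

Treynor = (R_P − R_f) / β_P = (13.67% − 5.12%) / 1.3300 = 8.55% / 1.3300 = 6.43%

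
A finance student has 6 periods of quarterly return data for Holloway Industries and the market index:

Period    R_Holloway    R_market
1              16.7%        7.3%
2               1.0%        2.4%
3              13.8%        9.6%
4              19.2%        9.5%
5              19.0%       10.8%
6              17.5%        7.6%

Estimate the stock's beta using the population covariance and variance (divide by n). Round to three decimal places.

2.052

Mean R_i = (16.7 + 1.0 + 13.8 + 19.2 + 19.0 + 17.5) / 6 = 14.5333%
Mean R_m = (7.3 + 2.4 + 9.6 + 9.5 + 10.8 + 7.6) / 6 = 7.8667%
Σ(R_i − R̄_i)(R_m − R̄_m) = 91.4167  ⇒  Cov = 91.4167 / 6 = 15.2361
Σ(R_m − R̄_m)² = 44.5533  ⇒  Var(R_m) = 44.5533 / 6 = 7.4256
β = Cov / Var(R_m) = 15.2361 / 7.4256 = 2.0518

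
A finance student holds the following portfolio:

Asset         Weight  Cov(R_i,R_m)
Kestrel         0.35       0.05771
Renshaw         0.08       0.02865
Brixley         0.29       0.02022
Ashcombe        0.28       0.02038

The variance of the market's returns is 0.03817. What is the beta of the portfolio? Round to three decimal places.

0.892

β_Kestrel = 0.05771 / 0.03817 = 1.5119
β_Renshaw = 0.02865 / 0.03817 = 0.7506
β_Brixley = 0.02022 / 0.03817 = 0.5297
β_Ashcombe = 0.02038 / 0.03817 = 0.5339
β_P = Σ w_i β_i = 0.35×1.5119 + 0.08×0.7506 + 0.29×0.5297 + 0.28×0.5339 = 0.8923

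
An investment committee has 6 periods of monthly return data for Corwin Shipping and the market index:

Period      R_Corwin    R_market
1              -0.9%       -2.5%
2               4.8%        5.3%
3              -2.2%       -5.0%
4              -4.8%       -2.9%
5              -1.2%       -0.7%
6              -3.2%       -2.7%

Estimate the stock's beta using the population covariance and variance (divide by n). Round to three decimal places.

Mean R_i = (-0.9 + 4.8 − 2.2 − 4.8 − 1.2 − 3.2) / 6 = -1.2500%
Mean R_m = (-2.5 + 5.3 − 5.0 − 2.9 − 0.7 − 2.7) / 6 = -1.4167%
Σ(R_i − R̄_i)(R_m − R̄_m) = 51.4650  ⇒  Cov = 51.4650 / 6 = 8.5775
Σ(R_m − R̄_m)² = 63.4883  ⇒  Var(R_m) = 63.4883 / 6 = 10.5814
β = Cov / Var(R_m) = 8.5775 / 10.5814 = 0.8106

0.811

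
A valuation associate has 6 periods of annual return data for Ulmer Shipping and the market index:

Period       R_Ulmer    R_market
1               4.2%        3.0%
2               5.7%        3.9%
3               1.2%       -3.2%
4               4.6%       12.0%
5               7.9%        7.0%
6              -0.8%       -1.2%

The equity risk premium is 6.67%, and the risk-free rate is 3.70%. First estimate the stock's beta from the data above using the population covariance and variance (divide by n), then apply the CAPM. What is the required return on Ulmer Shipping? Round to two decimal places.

Mean R_i = (4.2 + 5.7 + 1.2 + 4.6 + 7.9 − 0.8) / 6 = 3.8000%
Mean R_m = (3.0 + 3.9 − 3.2 + 12.0 + 7.0 − 1.2) / 6 = 3.5833%
Σ(R_i − R̄_i)(R_m − R̄_m) = 60.7500  ⇒  Cov = 60.7500 / 6 = 10.1250
Σ(R_m − R̄_m)² = 151.8483  ⇒  Var(R_m) = 151.8483 / 6 = 25.3081
β = Cov / Var(R_m) = 10.1250 / 25.3081 = 0.4001
E(R) = R_f + β × MRP = 3.70% + 0.4001 × 6.67% = 6.37%

6.37%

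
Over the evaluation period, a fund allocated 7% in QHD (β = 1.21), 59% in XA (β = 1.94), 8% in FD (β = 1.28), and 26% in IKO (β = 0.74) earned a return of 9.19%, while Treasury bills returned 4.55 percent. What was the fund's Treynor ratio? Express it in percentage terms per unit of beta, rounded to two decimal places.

3.04%

β_P = 0.07×1.21 + 0.59×1.94 + 0.08×1.28 + 0.26×0.74 = 1.5241
Treynor = (R_P − R_f) / β_P = (9.19% − 4.55%) / 1.5241 = 4.64% / 1.5241 = 3.04%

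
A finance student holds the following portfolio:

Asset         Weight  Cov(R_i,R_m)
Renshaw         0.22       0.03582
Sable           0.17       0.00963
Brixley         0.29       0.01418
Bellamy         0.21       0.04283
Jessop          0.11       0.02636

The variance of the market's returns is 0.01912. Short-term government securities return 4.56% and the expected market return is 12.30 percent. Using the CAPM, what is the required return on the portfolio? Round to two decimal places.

14.89%

β_Renshaw = 0.03582 / 0.01912 = 1.8734
β_Sable = 0.00963 / 0.01912 = 0.5037
β_Brixley = 0.01418 / 0.01912 = 0.7416
β_Bellamy = 0.04283 / 0.01912 = 2.2401
β_Jessop = 0.02636 / 0.01912 = 1.3787
β_P = Σ w_i β_i = 0.22×1.8734 + 0.17×0.5037 + 0.29×0.7416 + 0.21×2.2401 + 0.11×1.3787 = 1.3349
MRP = 12.30% − 4.56% = 7.74%
E(R_P) = R_f + β_P × MRP = 4.56% + 1.3349 × 7.74% = 14.89%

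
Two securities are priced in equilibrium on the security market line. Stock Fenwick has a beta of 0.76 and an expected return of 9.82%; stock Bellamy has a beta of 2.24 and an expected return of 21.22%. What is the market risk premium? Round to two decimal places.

Both satisfy E(R) = R_f + β·MRP, so the slope of the SML is
MRP = (21.22% − 9.82%) / (2.24 − 0.76) = 11.40% / 1.48 = 7.7027%

7.70%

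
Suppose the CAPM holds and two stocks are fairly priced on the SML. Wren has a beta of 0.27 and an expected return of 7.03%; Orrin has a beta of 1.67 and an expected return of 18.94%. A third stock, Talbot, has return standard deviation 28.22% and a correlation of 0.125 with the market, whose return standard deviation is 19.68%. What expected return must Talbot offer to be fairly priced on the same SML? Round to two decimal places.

6.26%

MRP = (18.94% − 7.03%) / (1.67 − 0.27) = 8.5071%
R_f = 7.03% − 0.27 × 8.5071% = 4.7331%
β_Talbot = ρ·σ_i/σ_m = 0.125 × 28.22 / 19.68 = 0.1792
E(R_Talbot) = R_f + β × MRP = 4.7331% + 0.1792 × 8.5071% = 6.26%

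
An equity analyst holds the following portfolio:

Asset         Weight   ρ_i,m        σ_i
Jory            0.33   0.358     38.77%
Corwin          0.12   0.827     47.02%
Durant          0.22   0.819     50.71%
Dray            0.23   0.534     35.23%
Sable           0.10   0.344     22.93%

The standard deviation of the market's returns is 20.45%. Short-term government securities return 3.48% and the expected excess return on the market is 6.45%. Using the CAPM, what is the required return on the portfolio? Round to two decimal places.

β_Jory = 0.358 × 38.77% / 20.45% = 0.6787
β_Corwin = 0.827 × 47.02% / 20.45% = 1.9015
β_Durant = 0.819 × 50.71% / 20.45% = 2.0309
β_Dray = 0.534 × 35.23% / 20.45% = 0.9199
β_Sable = 0.344 × 22.93% / 20.45% = 0.3857
β_P = Σ w_i β_i = 0.33×0.6787 + 0.12×1.9015 + 0.22×2.0309 + 0.23×0.9199 + 0.10×0.3857 = 1.1491
E(R_P) = R_f + β_P × MRP = 3.48% + 1.1491 × 6.45% = 10.89%

10.89%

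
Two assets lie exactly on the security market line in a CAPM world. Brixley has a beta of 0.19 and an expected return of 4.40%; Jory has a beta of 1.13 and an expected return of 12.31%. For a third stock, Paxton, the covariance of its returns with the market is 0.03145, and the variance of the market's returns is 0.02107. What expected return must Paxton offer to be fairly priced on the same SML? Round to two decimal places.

15.36%

MRP = (12.31% − 4.40%) / (1.13 − 0.19) = 8.4149%
R_f = 4.40% − 0.19 × 8.4149% = 2.8012%
β_Paxton = Cov / Var(R_m) = 0.03145 / 0.02107 = 1.4926
E(R_Paxton) = R_f + β × MRP = 2.8012% + 1.4926 × 8.4149% = 15.36%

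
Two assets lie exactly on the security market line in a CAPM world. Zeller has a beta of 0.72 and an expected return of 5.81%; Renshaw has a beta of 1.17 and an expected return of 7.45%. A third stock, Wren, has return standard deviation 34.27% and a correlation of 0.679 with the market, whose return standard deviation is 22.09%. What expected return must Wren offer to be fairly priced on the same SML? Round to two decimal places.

7.03%

MRP = (7.45% − 5.81%) / (1.17 − 0.72) = 3.6444%
R_f = 5.81% − 0.72 × 3.6444% = 3.1860%
β_Wren = ρ·σ_i/σ_m = 0.679 × 34.27 / 22.09 = 1.0534
E(R_Wren) = R_f + β × MRP = 3.1860% + 1.0534 × 3.6444% = 7.03%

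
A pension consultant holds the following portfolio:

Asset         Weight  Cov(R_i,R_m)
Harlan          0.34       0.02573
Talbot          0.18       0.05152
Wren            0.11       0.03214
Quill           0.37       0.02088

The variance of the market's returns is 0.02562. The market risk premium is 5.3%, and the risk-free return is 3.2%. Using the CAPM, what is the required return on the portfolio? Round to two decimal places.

9.26%

β_Harlan = 0.02573 / 0.02562 = 1.0043
β_Talbot = 0.05152 / 0.02562 = 2.0109
β_Wren = 0.03214 / 0.02562 = 1.2545
β_Quill = 0.02088 / 0.02562 = 0.8150
β_P = Σ w_i β_i = 0.34×1.0043 + 0.18×2.0109 + 0.11×1.2545 + 0.37×0.8150 = 1.1430
E(R_P) = R_f + β_P × MRP = 3.2% + 1.1430 × 5.3% = 9.26%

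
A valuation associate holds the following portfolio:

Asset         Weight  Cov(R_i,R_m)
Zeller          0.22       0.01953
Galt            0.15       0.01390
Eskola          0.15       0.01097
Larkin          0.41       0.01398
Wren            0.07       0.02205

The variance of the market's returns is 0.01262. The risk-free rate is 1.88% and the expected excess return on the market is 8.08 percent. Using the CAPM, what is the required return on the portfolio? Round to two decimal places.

11.68%

β_Zeller = 0.01953 / 0.01262 = 1.5475
β_Galt = 0.01390 / 0.01262 = 1.1014
β_Eskola = 0.01097 / 0.01262 = 0.8693
β_Larkin = 0.01398 / 0.01262 = 1.1078
β_Wren = 0.02205 / 0.01262 = 1.7472
β_P = Σ w_i β_i = 0.22×1.5475 + 0.15×1.1014 + 0.15×0.8693 + 0.41×1.1078 + 0.07×1.7472 = 1.2126
E(R_P) = R_f + β_P × MRP = 1.88% + 1.2126 × 8.08% = 11.68%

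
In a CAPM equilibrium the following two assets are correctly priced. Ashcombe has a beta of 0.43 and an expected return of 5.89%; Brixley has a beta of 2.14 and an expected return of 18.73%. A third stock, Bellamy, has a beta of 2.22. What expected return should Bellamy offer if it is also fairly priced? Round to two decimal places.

MRP (SML slope) = (18.73% − 5.89%) / (2.14 − 0.43) = 12.84% / 1.71 = 7.5088%
R_f (intercept) = 5.89% − 0.43 × 7.5088% = 2.6612%
E(R_Bellamy) = R_f + β × MRP = 2.6612% + 2.22 × 7.5088% = 19.33%

19.33%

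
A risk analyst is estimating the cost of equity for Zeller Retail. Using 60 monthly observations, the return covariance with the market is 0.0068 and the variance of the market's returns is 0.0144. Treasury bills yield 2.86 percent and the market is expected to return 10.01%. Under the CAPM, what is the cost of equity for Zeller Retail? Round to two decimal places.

β = Cov(R_i, R_m) / Var(R_m) = 0.0068 / 0.0144 = 0.4722
MRP = 10.01% − 2.86% = 7.15%
E(R) = R_f + β × MRP = 2.86% + 0.4722 × 7.15% = 6.24%

6.24%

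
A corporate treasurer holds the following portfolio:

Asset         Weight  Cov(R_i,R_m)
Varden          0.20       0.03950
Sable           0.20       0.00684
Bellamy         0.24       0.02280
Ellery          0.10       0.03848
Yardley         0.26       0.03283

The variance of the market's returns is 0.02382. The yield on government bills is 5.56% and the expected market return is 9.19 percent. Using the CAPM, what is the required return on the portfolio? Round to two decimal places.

β_Varden = 0.03950 / 0.02382 = 1.6583
β_Sable = 0.00684 / 0.02382 = 0.2872
β_Bellamy = 0.02280 / 0.02382 = 0.9572
β_Ellery = 0.03848 / 0.02382 = 1.6154
β_Yardley = 0.03283 / 0.02382 = 1.3783
β_P = Σ w_i β_i = 0.20×1.6583 + 0.20×0.2872 + 0.24×0.9572 + 0.10×1.6154 + 0.26×1.3783 = 1.1387
MRP = 9.19% − 5.56% = 3.63%
E(R_P) = R_f + β_P × MRP = 5.56% + 1.1387 × 3.63% = 9.69%

9.69%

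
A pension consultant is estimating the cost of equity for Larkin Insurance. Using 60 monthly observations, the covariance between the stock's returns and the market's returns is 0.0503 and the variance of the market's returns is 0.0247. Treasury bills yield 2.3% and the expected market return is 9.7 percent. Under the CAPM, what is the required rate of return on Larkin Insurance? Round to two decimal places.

17.37%

β = Cov(R_i, R_m) / Var(R_m) = 0.0503 / 0.0247 = 2.0364
MRP = 9.7% − 2.3% = 7.40%
E(R) = R_f + β × MRP = 2.3% + 2.0364 × 7.4% = 17.37%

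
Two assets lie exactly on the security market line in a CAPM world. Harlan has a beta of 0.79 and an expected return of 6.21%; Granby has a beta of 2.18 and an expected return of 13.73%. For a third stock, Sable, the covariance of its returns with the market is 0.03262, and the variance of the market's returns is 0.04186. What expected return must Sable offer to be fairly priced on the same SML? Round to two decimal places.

MRP = (13.73% − 6.21%) / (2.18 − 0.79) = 5.4101%
R_f = 6.21% − 0.79 × 5.4101% = 1.9360%
β_Sable = Cov / Var(R_m) = 0.03262 / 0.04186 = 0.7793
E(R_Sable) = R_f + β × MRP = 1.9360% + 0.7793 × 5.4101% = 6.15%

6.15%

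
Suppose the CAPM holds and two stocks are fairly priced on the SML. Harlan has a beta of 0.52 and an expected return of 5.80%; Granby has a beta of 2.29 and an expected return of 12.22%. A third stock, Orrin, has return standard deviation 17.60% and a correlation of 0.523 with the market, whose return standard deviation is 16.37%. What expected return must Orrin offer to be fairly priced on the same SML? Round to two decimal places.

MRP = (12.22% − 5.80%) / (2.29 − 0.52) = 3.6271%
R_f = 5.80% − 0.52 × 3.6271% = 3.9139%
β_Orrin = ρ·σ_i/σ_m = 0.523 × 17.60 / 16.37 = 0.5623
E(R_Orrin) = R_f + β × MRP = 3.9139% + 0.5623 × 3.6271% = 5.95%

5.95%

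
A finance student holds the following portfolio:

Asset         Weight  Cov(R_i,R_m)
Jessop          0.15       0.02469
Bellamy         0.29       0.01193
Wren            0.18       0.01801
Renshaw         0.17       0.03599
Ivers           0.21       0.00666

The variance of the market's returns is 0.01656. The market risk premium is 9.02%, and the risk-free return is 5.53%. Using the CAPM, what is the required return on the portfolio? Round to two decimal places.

15.29%

β_Jessop = 0.02469 / 0.01656 = 1.4909
β_Bellamy = 0.01193 / 0.01656 = 0.7204
β_Wren = 0.01801 / 0.01656 = 1.0876
β_Renshaw = 0.03599 / 0.01656 = 2.1733
β_Ivers = 0.00666 / 0.01656 = 0.4022
β_P = Σ w_i β_i = 0.15×1.4909 + 0.29×0.7204 + 0.18×1.0876 + 0.17×2.1733 + 0.21×0.4022 = 1.0822
E(R_P) = R_f + β_P × MRP = 5.53% + 1.0822 × 9.02% = 15.29%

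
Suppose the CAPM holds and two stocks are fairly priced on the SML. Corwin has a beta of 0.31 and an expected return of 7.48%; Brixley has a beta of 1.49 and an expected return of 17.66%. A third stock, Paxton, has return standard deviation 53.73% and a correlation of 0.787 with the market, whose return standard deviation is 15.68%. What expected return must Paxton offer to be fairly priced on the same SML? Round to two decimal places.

28.07%

MRP = (17.66% − 7.48%) / (1.49 − 0.31) = 8.6271%
R_f = 7.48% − 0.31 × 8.6271% = 4.8056%
β_Paxton = ρ·σ_i/σ_m = 0.787 × 53.73 / 15.68 = 2.6968
E(R_Paxton) = R_f + β × MRP = 4.8056% + 2.6968 × 8.6271% = 28.07%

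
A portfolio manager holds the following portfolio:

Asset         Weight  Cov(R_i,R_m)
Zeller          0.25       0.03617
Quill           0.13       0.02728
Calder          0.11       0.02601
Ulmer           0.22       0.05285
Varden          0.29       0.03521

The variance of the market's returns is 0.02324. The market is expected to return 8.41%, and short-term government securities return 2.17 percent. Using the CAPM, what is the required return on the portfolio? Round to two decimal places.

12.18%

β_Zeller = 0.03617 / 0.02324 = 1.5564
β_Quill = 0.02728 / 0.02324 = 1.1738
β_Calder = 0.02601 / 0.02324 = 1.1192
β_Ulmer = 0.05285 / 0.02324 = 2.2741
β_Varden = 0.03521 / 0.02324 = 1.5151
β_P = Σ w_i β_i = 0.25×1.5564 + 0.13×1.1738 + 0.11×1.1192 + 0.22×2.2741 + 0.29×1.5151 = 1.6045
MRP = 8.41% − 2.17% = 6.24%
E(R_P) = R_f + β_P × MRP = 2.17% + 1.6045 × 6.24% = 12.18%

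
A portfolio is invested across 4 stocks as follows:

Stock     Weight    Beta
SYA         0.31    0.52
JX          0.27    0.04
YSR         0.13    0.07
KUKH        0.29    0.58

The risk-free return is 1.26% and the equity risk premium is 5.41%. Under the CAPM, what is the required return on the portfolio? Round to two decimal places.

3.15%

β_P = Σ w_i β_i = 0.31×0.52 + 0.27×0.04 + 0.13×0.07 + 0.29×0.58 = 0.3493
E(R_P) = R_f + β_P × MRP = 1.26% + 0.3493 × 5.41% = 3.15%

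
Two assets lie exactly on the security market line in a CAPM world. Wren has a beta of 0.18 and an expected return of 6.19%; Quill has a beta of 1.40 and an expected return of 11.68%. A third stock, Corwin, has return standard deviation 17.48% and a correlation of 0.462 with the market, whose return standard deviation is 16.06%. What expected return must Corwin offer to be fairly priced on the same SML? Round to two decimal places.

MRP = (11.68% − 6.19%) / (1.40 − 0.18) = 4.5000%
R_f = 6.19% − 0.18 × 4.5000% = 5.3800%
β_Corwin = ρ·σ_i/σ_m = 0.462 × 17.48 / 16.06 = 0.5028
E(R_Corwin) = R_f + β × MRP = 5.3800% + 0.5028 × 4.5000% = 7.64%

7.64%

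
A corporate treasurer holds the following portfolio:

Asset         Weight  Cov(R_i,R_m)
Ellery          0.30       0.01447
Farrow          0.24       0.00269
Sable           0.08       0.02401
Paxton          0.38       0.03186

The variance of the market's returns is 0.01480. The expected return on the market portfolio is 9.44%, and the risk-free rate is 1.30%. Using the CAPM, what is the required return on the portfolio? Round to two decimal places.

β_Ellery = 0.01447 / 0.01480 = 0.9777
β_Farrow = 0.00269 / 0.01480 = 0.1818
β_Sable = 0.02401 / 0.01480 = 1.6223
β_Paxton = 0.03186 / 0.01480 = 2.1527
β_P = Σ w_i β_i = 0.30×0.9777 + 0.24×0.1818 + 0.08×1.6223 + 0.38×2.1527 = 1.2848
MRP = 9.44% − 1.30% = 8.14%
E(R_P) = R_f + β_P × MRP = 1.30% + 1.2848 × 8.14% = 11.76%

11.76%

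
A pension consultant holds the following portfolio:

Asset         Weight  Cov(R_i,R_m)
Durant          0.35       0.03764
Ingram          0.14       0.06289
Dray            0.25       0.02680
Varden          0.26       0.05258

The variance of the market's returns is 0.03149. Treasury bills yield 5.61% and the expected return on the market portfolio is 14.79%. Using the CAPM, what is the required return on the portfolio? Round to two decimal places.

β_Durant = 0.03764 / 0.03149 = 1.1953
β_Ingram = 0.06289 / 0.03149 = 1.9971
β_Dray = 0.02680 / 0.03149 = 0.8511
β_Varden = 0.05258 / 0.03149 = 1.6697
β_P = Σ w_i β_i = 0.35×1.1953 + 0.14×1.9971 + 0.25×0.8511 + 0.26×1.6697 = 1.3448
MRP = 14.79% − 5.61% = 9.18%
E(R_P) = R_f + β_P × MRP = 5.61% + 1.3448 × 9.18% = 17.96%

17.96%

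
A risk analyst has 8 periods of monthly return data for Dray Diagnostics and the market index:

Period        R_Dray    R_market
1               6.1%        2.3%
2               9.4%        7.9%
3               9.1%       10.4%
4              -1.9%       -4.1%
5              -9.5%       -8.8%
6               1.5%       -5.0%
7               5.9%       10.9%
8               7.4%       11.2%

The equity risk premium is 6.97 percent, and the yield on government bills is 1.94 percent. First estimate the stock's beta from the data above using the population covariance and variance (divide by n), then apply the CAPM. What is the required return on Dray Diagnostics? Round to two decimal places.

Mean R_i = (6.1 + 9.4 + 9.1 − 1.9 − 9.5 + 1.5 + 5.9 + 7.4) / 8 = 3.5000%
Mean R_m = (2.3 + 7.9 + 10.4 − 4.1 − 8.8 − 5.0 + 10.9 + 11.2) / 8 = 3.1000%
Σ(R_i − R̄_i)(R_m − R̄_m) = 327.2100  ⇒  Cov = 327.2100 / 8 = 40.9013
Σ(R_m − R̄_m)² = 462.4800  ⇒  Var(R_m) = 462.4800 / 8 = 57.8100
β = Cov / Var(R_m) = 40.9013 / 57.8100 = 0.7075
E(R) = R_f + β × MRP = 1.94% + 0.7075 × 6.97% = 6.87%

6.87%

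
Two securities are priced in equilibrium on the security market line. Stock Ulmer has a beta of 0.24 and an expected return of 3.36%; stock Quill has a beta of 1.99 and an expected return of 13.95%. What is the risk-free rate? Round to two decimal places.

1.91%

Both satisfy E(R) = R_f + β·MRP, so the slope of the SML is
MRP = (13.95% − 3.36%) / (1.99 − 0.24) = 10.59% / 1.75 = 6.0514%
R_f = E(R_Ulmer) − β_Ulmer·MRP = 3.36% − 0.24 × 6.0514% = 1.9077%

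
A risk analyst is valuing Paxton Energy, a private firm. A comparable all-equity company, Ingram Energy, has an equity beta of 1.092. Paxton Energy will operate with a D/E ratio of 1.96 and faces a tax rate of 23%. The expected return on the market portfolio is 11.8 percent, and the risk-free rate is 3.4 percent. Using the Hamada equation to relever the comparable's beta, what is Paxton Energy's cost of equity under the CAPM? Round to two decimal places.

β_L = β_U × [1 + (1 − t)(D/E)] = 1.092 × [1 + (1 − 0.23) × 1.96]
    = 1.092 × [1 + 0.77 × 1.96] = 1.092 × 2.5092 = 2.7400
MRP = 11.8% − 3.4% = 8.40%
E(R) = R_f + β_L × MRP = 3.4% + 2.7400 × 8.4% = 26.42%

26.42%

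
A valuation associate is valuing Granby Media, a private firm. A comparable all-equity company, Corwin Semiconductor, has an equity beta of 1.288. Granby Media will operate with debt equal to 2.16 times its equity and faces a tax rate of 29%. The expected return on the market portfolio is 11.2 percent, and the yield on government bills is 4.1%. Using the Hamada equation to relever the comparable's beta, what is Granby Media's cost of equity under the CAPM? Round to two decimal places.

β_L = β_U × [1 + (1 − t)(D/E)] = 1.288 × [1 + (1 − 0.29) × 2.16]
    = 1.288 × [1 + 0.71 × 2.16] = 1.288 × 2.5336 = 3.2633
MRP = 11.2% − 4.1% = 7.10%
E(R) = R_f + β_L × MRP = 4.1% + 3.2633 × 7.1% = 27.27%

27.27%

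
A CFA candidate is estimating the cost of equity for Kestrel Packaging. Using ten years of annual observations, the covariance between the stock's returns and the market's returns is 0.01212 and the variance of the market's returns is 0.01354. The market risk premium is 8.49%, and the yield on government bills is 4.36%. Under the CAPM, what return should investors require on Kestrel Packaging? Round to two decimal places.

β = Cov(R_i, R_m) / Var(R_m) = 0.01212 / 0.01354 = 0.8951
E(R) = R_f + β × MRP = 4.36% + 0.8951 × 8.49% = 11.96%

11.96%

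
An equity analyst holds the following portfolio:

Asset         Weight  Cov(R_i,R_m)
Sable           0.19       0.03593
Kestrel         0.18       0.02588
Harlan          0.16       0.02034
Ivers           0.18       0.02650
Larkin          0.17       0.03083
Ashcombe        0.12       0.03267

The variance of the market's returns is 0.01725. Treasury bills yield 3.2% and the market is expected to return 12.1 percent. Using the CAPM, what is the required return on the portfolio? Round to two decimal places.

17.99%

β_Sable = 0.03593 / 0.01725 = 2.0829
β_Kestrel = 0.02588 / 0.01725 = 1.5003
β_Harlan = 0.02034 / 0.01725 = 1.1791
β_Ivers = 0.02650 / 0.01725 = 1.5362
β_Larkin = 0.03083 / 0.01725 = 1.7872
β_Ashcombe = 0.03267 / 0.01725 = 1.8939
β_P = Σ w_i β_i = 0.19×2.0829 + 0.18×1.5003 + 0.16×1.1791 + 0.18×1.5362 + 0.17×1.7872 + 0.12×1.8939 = 1.6621
MRP = 12.1% − 3.2% = 8.90%
E(R_P) = R_f + β_P × MRP = 3.2% + 1.6621 × 8.9% = 17.99%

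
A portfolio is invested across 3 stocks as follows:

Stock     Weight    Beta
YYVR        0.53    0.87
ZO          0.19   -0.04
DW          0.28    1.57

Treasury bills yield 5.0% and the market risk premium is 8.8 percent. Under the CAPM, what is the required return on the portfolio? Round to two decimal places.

β_P = Σ w_i β_i = 0.53×0.87 + 0.19×-0.04 + 0.28×1.57 = 0.8931
E(R_P) = R_f + β_P × MRP = 5.0% + 0.8931 × 8.8% = 12.86%

12.86%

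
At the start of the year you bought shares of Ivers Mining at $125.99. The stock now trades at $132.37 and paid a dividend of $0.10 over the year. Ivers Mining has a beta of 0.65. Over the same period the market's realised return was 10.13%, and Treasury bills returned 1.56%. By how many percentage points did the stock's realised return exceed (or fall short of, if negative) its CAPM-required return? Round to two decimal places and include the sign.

-1.99%

Realised HPR = (P1 + D1 − P0) / P0 = (132.37 + 0.10 − 125.99) / 125.99 = 6.48 / 125.99 = 5.1433%
MRP = 10.13% − 1.56% = 8.57%
CAPM required = R_f + β·MRP = 1.56% + 0.65 × 8.57% = 7.1305%
α = realised − required = 5.1433% − 7.1305% = -1.99%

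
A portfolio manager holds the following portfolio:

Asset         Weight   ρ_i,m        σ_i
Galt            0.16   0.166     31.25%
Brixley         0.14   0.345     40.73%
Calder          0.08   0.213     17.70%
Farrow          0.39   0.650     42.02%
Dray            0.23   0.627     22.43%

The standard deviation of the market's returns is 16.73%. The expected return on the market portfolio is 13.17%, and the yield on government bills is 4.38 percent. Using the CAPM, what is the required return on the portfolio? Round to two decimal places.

β_Galt = 0.166 × 31.25% / 16.73% = 0.3101
β_Brixley = 0.345 × 40.73% / 16.73% = 0.8399
β_Calder = 0.213 × 17.70% / 16.73% = 0.2253
β_Farrow = 0.650 × 42.02% / 16.73% = 1.6326
β_Dray = 0.627 × 22.43% / 16.73% = 0.8406
β_P = Σ w_i β_i = 0.16×0.3101 + 0.14×0.8399 + 0.08×0.2253 + 0.39×1.6326 + 0.23×0.8406 = 1.0153
MRP = 13.17% − 4.38% = 8.79%
E(R_P) = R_f + β_P × MRP = 4.38% + 1.0153 × 8.79% = 13.30%

13.30%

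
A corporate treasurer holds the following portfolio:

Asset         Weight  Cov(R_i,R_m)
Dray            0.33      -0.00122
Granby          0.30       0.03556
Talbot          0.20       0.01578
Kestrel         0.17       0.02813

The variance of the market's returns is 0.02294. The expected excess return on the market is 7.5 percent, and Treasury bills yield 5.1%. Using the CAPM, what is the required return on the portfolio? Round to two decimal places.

11.05%

β_Dray = -0.00122 / 0.02294 = -0.0532
β_Granby = 0.03556 / 0.02294 = 1.5501
β_Talbot = 0.01578 / 0.02294 = 0.6879
β_Kestrel = 0.02813 / 0.02294 = 1.2262
β_P = Σ w_i β_i = 0.33×-0.0532 + 0.30×1.5501 + 0.20×0.6879 + 0.17×1.2262 = 0.7935
E(R_P) = R_f + β_P × MRP = 5.1% + 0.7935 × 7.5% = 11.05%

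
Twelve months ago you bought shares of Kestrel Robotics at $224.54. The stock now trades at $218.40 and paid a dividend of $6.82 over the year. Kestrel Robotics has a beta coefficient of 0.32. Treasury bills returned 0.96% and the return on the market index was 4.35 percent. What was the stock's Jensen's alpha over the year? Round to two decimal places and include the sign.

Realised HPR = (P1 + D1 − P0) / P0 = (218.40 + 6.82 − 224.54) / 224.54 = 0.68 / 224.54 = 0.3028%
MRP = 4.35% − 0.96% = 3.39%
CAPM required = R_f + β·MRP = 0.96% + 0.32 × 3.39% = 2.0448%
α = realised − required = 0.3028% − 2.0448% = -1.74%

-1.74%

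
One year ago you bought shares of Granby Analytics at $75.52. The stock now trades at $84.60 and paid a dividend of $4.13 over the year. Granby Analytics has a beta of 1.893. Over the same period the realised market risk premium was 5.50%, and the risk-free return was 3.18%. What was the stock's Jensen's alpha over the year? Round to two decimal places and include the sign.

+3.90%

Realised HPR = (P1 + D1 − P0) / P0 = (84.60 + 4.13 − 75.52) / 75.52 = 13.21 / 75.52 = 17.4921%
CAPM required = R_f + β·MRP = 3.18% + 1.893 × 5.50% = 13.59150%
α = realised − required = 17.4921% − 13.59150% = +3.90%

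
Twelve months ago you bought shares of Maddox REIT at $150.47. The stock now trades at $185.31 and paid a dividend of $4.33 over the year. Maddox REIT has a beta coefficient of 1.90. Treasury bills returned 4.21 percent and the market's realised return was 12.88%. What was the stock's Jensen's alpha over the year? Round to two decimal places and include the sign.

+5.35%

Realised HPR = (P1 + D1 − P0) / P0 = (185.31 + 4.33 − 150.47) / 150.47 = 39.17 / 150.47 = 26.0318%
MRP = 12.88% − 4.21% = 8.67%
CAPM required = R_f + β·MRP = 4.21% + 1.90 × 8.67% = 20.6830%
α = realised − required = 26.0318% − 20.6830% = +5.35%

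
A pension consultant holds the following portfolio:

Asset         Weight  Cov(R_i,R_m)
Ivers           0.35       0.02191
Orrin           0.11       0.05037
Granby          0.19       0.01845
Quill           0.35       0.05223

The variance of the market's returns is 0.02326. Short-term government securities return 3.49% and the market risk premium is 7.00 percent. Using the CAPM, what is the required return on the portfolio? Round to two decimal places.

β_Ivers = 0.02191 / 0.02326 = 0.9420
β_Orrin = 0.05037 / 0.02326 = 2.1655
β_Granby = 0.01845 / 0.02326 = 0.7932
β_Quill = 0.05223 / 0.02326 = 2.2455
β_P = Σ w_i β_i = 0.35×0.9420 + 0.11×2.1655 + 0.19×0.7932 + 0.35×2.2455 = 1.5045
E(R_P) = R_f + β_P × MRP = 3.49% + 1.5045 × 7.00% = 14.02%

14.02%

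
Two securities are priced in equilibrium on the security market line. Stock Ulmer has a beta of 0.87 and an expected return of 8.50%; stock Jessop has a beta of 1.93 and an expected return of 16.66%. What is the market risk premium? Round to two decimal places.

7.70%

Both satisfy E(R) = R_f + β·MRP, so the slope of the SML is
MRP = (16.66% − 8.50%) / (1.93 − 0.87) = 8.16% / 1.06 = 7.6981%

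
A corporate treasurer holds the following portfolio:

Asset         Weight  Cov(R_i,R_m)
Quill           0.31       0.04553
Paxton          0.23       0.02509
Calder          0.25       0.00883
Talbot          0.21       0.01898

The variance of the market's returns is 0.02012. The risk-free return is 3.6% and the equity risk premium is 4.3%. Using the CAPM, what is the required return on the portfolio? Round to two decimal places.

9.17%

β_Quill = 0.04553 / 0.02012 = 2.2629
β_Paxton = 0.02509 / 0.02012 = 1.2470
β_Calder = 0.00883 / 0.02012 = 0.4389
β_Talbot = 0.01898 / 0.02012 = 0.9433
β_P = Σ w_i β_i = 0.31×2.2629 + 0.23×1.2470 + 0.25×0.4389 + 0.21×0.9433 = 1.2961
E(R_P) = R_f + β_P × MRP = 3.6% + 1.2961 × 4.3% = 9.17%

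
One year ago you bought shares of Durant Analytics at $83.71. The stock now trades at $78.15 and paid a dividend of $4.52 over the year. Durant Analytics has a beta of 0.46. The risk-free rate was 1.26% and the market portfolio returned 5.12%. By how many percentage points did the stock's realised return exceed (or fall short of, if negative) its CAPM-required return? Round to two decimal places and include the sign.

-4.28%

Realised HPR = (P1 + D1 − P0) / P0 = (78.15 + 4.52 − 83.71) / 83.71 = -1.04 / 83.71 = -1.2424%
MRP = 5.12% − 1.26% = 3.86%
CAPM required = R_f + β·MRP = 1.26% + 0.46 × 3.86% = 3.0356%
α = realised − required = -1.2424% − 3.0356% = -4.28%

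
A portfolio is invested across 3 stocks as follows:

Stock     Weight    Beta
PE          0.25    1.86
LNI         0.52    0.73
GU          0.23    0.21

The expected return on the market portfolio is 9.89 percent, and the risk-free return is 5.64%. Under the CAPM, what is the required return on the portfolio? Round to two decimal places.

β_P = Σ w_i β_i = 0.25×1.86 + 0.52×0.73 + 0.23×0.21 = 0.8929
MRP = 9.89% − 5.64% = 4.25%
E(R_P) = R_f + β_P × MRP = 5.64% + 0.8929 × 4.25% = 9.43%

9.43%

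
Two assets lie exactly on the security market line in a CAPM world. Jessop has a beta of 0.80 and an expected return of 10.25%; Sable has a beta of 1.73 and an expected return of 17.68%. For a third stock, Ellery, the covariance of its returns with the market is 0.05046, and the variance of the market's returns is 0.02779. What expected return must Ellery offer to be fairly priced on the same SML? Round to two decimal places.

18.37%

MRP = (17.68% − 10.25%) / (1.73 − 0.80) = 7.9892%
R_f = 10.25% − 0.80 × 7.9892% = 3.8586%
β_Ellery = Cov / Var(R_m) = 0.05046 / 0.02779 = 1.8158
E(R_Ellery) = R_f + β × MRP = 3.8586% + 1.8158 × 7.9892% = 18.37%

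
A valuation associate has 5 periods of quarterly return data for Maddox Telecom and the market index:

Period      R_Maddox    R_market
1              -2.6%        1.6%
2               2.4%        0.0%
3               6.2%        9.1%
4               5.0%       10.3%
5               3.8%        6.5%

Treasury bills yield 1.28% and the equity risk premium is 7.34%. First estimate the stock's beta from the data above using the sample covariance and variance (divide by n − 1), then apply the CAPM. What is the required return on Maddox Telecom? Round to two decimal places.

5.47%

Mean R_i = (-2.6 + 2.4 + 6.2 + 5.0 + 3.8) / 5 = 2.9600%
Mean R_m = (1.6 + 0.0 + 9.1 + 10.3 + 6.5) / 5 = 5.5000%
Σ(R_i − R̄_i)(R_m − R̄_m) = 47.0600  ⇒  Cov = 47.0600 / 4 = 11.7650
Σ(R_m − R̄_m)² = 82.4600  ⇒  Var(R_m) = 82.4600 / 4 = 20.6150
β = Cov / Var(R_m) = 11.7650 / 20.6150 = 0.5707
E(R) = R_f + β × MRP = 1.28% + 0.5707 × 7.34% = 5.47%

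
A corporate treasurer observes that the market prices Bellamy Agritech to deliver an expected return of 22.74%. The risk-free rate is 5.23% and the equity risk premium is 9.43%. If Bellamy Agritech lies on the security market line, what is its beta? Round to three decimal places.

β = (E(R) − R_f) / MRP = (22.74% − 5.23%) / 9.43% = 17.51% / 9.43% = 1.857

1.857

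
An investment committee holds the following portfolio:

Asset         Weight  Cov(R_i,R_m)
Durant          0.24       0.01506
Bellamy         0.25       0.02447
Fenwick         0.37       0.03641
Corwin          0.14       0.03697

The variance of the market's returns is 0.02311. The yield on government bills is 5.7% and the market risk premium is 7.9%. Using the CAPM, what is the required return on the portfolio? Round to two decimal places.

15.40%

β_Durant = 0.01506 / 0.02311 = 0.6517
β_Bellamy = 0.02447 / 0.02311 = 1.0588
β_Fenwick = 0.03641 / 0.02311 = 1.5755
β_Corwin = 0.03697 / 0.02311 = 1.5997
β_P = Σ w_i β_i = 0.24×0.6517 + 0.25×1.0588 + 0.37×1.5755 + 0.14×1.5997 = 1.2280
E(R_P) = R_f + β_P × MRP = 5.7% + 1.2280 × 7.9% = 15.40%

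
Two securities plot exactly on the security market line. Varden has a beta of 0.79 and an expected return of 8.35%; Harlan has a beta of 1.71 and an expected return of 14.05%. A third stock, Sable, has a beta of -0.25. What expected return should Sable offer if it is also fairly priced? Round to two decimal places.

1.91%

MRP (SML slope) = (14.05% − 8.35%) / (1.71 − 0.79) = 5.70% / 0.92 = 6.1957%
R_f (intercept) = 8.35% − 0.79 × 6.1957% = 3.4554%
E(R_Sable) = R_f + β × MRP = 3.4554% + -0.25 × 6.1957% = 1.91%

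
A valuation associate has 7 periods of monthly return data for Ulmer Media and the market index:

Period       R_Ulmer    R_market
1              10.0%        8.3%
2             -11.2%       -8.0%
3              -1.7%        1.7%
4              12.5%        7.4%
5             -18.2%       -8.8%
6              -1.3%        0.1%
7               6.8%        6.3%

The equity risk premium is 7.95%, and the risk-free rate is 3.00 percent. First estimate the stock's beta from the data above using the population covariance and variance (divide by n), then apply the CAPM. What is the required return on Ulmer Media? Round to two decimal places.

15.38%

Mean R_i = (10.0 − 11.2 − 1.7 + 12.5 − 18.2 − 1.3 + 6.8) / 7 = -0.4429%
Mean R_m = (8.3 − 8.0 + 1.7 + 7.4 − 8.8 + 0.1 + 6.3) / 7 = 1.0000%
Σ(R_i − R̄_i)(R_m − R̄_m) = 468.1800  ⇒  Cov = 468.1800 / 7 = 66.8829
Σ(R_m − R̄_m)² = 300.6800  ⇒  Var(R_m) = 300.6800 / 7 = 42.9543
β = Cov / Var(R_m) = 66.8829 / 42.9543 = 1.5571
E(R) = R_f + β × MRP = 3.00% + 1.5571 × 7.95% = 15.38%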